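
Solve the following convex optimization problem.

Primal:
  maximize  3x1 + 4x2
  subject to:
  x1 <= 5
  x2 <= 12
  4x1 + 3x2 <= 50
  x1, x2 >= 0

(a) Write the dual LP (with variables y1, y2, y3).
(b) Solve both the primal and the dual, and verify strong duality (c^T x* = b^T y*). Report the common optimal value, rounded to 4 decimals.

The standard primal-dual pair for 'max c^T x s.t. A x <= b, x >= 0' is:
  Dual:  min b^T y  s.t.  A^T y >= c,  y >= 0.

So the dual LP is:
  minimize  5y1 + 12y2 + 50y3
  subject to:
    y1 + 4y3 >= 3
    y2 + 3y3 >= 4
    y1, y2, y3 >= 0

Solving the primal: x* = (3.5, 12).
  primal value c^T x* = 58.5.
Solving the dual: y* = (0, 1.75, 0.75).
  dual value b^T y* = 58.5.
Strong duality: c^T x* = b^T y*. Confirmed.

58.5


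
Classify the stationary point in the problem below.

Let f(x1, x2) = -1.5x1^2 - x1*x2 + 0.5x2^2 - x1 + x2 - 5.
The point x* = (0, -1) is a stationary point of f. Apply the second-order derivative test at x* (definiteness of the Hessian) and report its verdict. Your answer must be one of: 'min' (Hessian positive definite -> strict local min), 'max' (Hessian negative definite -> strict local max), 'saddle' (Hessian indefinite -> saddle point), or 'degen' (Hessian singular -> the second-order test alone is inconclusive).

Compute the Hessian H = grad^2 f:
  H = [[-3, -1], [-1, 1]]
Verify stationarity: grad f(x*) = H x* + g = (0, 0).
Eigenvalues of H: -3.2361, 1.2361.
Eigenvalues have mixed signs, so H is indefinite -> x* is a saddle point.

saddle


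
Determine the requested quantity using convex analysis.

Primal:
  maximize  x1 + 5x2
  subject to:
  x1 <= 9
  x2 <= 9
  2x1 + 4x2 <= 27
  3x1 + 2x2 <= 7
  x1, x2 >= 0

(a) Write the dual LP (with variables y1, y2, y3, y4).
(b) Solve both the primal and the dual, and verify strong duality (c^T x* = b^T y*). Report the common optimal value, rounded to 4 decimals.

The standard primal-dual pair for 'max c^T x s.t. A x <= b, x >= 0' is:
  Dual:  min b^T y  s.t.  A^T y >= c,  y >= 0.

So the dual LP is:
  minimize  9y1 + 9y2 + 27y3 + 7y4
  subject to:
    y1 + 2y3 + 3y4 >= 1
    y2 + 4y3 + 2y4 >= 5
    y1, y2, y3, y4 >= 0

Solving the primal: x* = (0, 3.5).
  primal value c^T x* = 17.5.
Solving the dual: y* = (0, 0, 0, 2.5).
  dual value b^T y* = 17.5.
Strong duality: c^T x* = b^T y*. Confirmed.

17.5


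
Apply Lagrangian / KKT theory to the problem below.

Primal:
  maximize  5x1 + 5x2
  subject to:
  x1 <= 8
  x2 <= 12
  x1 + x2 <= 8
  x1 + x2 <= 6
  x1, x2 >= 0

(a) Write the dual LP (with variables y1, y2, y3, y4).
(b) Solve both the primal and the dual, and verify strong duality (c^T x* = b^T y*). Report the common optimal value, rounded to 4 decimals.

The standard primal-dual pair for 'max c^T x s.t. A x <= b, x >= 0' is:
  Dual:  min b^T y  s.t.  A^T y >= c,  y >= 0.

So the dual LP is:
  minimize  8y1 + 12y2 + 8y3 + 6y4
  subject to:
    y1 + y3 + y4 >= 5
    y2 + y3 + y4 >= 5
    y1, y2, y3, y4 >= 0

Solving the primal: x* = (6, 0).
  primal value c^T x* = 30.
Solving the dual: y* = (0, 0, 0, 5).
  dual value b^T y* = 30.
Strong duality: c^T x* = b^T y*. Confirmed.

30


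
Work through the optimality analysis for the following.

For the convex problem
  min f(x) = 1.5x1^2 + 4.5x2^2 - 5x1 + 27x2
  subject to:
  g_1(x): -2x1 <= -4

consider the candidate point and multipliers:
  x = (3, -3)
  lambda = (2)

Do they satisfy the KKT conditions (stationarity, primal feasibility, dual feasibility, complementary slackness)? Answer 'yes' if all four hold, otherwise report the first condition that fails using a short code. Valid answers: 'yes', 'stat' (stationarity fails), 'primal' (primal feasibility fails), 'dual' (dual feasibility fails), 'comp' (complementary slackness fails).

Gradient of f: grad f(x) = Q x + c = (4, 0)
Constraint values g_i(x) = a_i^T x - b_i:
  g_1((3, -3)) = -2
Stationarity residual: grad f(x) + sum_i lambda_i a_i = (0, 0)
  -> stationarity OK
Primal feasibility (all g_i <= 0): OK
Dual feasibility (all lambda_i >= 0): OK
Complementary slackness (lambda_i * g_i(x) = 0 for all i): FAILS

Verdict: the first failing condition is complementary_slackness -> comp.

comp


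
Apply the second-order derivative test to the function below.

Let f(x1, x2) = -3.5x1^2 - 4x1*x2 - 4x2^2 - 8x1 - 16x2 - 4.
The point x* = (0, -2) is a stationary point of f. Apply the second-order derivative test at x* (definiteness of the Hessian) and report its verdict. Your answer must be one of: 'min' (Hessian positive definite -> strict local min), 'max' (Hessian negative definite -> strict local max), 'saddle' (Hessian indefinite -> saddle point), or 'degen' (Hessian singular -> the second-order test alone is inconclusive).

Compute the Hessian H = grad^2 f:
  H = [[-7, -4], [-4, -8]]
Verify stationarity: grad f(x*) = H x* + g = (0, 0).
Eigenvalues of H: -11.5311, -3.4689.
Both eigenvalues < 0, so H is negative definite -> x* is a strict local max.

max


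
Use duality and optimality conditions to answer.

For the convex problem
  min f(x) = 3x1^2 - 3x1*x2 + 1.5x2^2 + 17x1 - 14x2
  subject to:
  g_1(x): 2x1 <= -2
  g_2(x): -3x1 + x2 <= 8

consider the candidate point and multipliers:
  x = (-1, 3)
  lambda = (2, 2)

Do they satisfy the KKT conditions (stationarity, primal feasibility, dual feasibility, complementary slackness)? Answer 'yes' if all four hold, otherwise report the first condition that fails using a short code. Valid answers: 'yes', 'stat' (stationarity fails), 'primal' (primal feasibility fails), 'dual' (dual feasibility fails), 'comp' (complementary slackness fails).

Gradient of f: grad f(x) = Q x + c = (2, -2)
Constraint values g_i(x) = a_i^T x - b_i:
  g_1((-1, 3)) = 0
  g_2((-1, 3)) = -2
Stationarity residual: grad f(x) + sum_i lambda_i a_i = (0, 0)
  -> stationarity OK
Primal feasibility (all g_i <= 0): OK
Dual feasibility (all lambda_i >= 0): OK
Complementary slackness (lambda_i * g_i(x) = 0 for all i): FAILS

Verdict: the first failing condition is complementary_slackness -> comp.

comp


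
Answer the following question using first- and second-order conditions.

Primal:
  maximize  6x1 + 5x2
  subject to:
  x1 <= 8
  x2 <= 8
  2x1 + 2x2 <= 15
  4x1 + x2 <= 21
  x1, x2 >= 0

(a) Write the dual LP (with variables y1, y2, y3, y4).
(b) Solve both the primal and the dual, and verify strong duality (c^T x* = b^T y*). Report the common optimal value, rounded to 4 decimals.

The standard primal-dual pair for 'max c^T x s.t. A x <= b, x >= 0' is:
  Dual:  min b^T y  s.t.  A^T y >= c,  y >= 0.

So the dual LP is:
  minimize  8y1 + 8y2 + 15y3 + 21y4
  subject to:
    y1 + 2y3 + 4y4 >= 6
    y2 + 2y3 + y4 >= 5
    y1, y2, y3, y4 >= 0

Solving the primal: x* = (4.5, 3).
  primal value c^T x* = 42.
Solving the dual: y* = (0, 0, 2.3333, 0.3333).
  dual value b^T y* = 42.
Strong duality: c^T x* = b^T y*. Confirmed.

42


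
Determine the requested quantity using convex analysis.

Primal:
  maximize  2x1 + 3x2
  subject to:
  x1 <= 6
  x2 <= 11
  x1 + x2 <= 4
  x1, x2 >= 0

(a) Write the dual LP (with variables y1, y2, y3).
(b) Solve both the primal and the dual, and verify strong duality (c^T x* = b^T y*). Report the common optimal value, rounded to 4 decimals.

The standard primal-dual pair for 'max c^T x s.t. A x <= b, x >= 0' is:
  Dual:  min b^T y  s.t.  A^T y >= c,  y >= 0.

So the dual LP is:
  minimize  6y1 + 11y2 + 4y3
  subject to:
    y1 + y3 >= 2
    y2 + y3 >= 3
    y1, y2, y3 >= 0

Solving the primal: x* = (0, 4).
  primal value c^T x* = 12.
Solving the dual: y* = (0, 0, 3).
  dual value b^T y* = 12.
Strong duality: c^T x* = b^T y*. Confirmed.

12


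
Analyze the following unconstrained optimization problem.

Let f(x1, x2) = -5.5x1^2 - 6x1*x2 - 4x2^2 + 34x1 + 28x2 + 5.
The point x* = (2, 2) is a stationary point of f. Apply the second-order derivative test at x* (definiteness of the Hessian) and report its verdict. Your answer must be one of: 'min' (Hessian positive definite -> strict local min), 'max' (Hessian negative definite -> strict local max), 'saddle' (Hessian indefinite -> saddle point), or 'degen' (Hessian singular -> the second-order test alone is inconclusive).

Compute the Hessian H = grad^2 f:
  H = [[-11, -6], [-6, -8]]
Verify stationarity: grad f(x*) = H x* + g = (0, 0).
Eigenvalues of H: -15.6847, -3.3153.
Both eigenvalues < 0, so H is negative definite -> x* is a strict local max.

max


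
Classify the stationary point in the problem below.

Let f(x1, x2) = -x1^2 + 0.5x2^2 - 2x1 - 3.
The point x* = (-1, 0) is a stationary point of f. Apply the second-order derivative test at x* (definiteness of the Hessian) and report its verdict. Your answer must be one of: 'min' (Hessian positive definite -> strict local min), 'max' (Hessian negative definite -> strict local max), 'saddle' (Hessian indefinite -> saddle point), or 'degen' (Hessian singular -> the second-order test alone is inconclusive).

Compute the Hessian H = grad^2 f:
  H = [[-2, 0], [0, 1]]
Verify stationarity: grad f(x*) = H x* + g = (0, 0).
Eigenvalues of H: -2, 1.
Eigenvalues have mixed signs, so H is indefinite -> x* is a saddle point.

saddle


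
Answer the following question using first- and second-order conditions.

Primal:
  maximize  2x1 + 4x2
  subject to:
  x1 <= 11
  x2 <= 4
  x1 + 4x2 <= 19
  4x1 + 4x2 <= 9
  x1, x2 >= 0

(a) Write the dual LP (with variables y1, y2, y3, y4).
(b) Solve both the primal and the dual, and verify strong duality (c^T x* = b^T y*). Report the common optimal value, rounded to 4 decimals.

The standard primal-dual pair for 'max c^T x s.t. A x <= b, x >= 0' is:
  Dual:  min b^T y  s.t.  A^T y >= c,  y >= 0.

So the dual LP is:
  minimize  11y1 + 4y2 + 19y3 + 9y4
  subject to:
    y1 + y3 + 4y4 >= 2
    y2 + 4y3 + 4y4 >= 4
    y1, y2, y3, y4 >= 0

Solving the primal: x* = (0, 2.25).
  primal value c^T x* = 9.
Solving the dual: y* = (0, 0, 0, 1).
  dual value b^T y* = 9.
Strong duality: c^T x* = b^T y*. Confirmed.

9


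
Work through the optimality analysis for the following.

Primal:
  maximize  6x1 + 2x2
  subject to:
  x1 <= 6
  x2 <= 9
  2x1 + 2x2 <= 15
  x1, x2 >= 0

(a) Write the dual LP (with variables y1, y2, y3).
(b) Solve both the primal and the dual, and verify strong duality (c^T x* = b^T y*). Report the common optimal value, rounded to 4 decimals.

The standard primal-dual pair for 'max c^T x s.t. A x <= b, x >= 0' is:
  Dual:  min b^T y  s.t.  A^T y >= c,  y >= 0.

So the dual LP is:
  minimize  6y1 + 9y2 + 15y3
  subject to:
    y1 + 2y3 >= 6
    y2 + 2y3 >= 2
    y1, y2, y3 >= 0

Solving the primal: x* = (6, 1.5).
  primal value c^T x* = 39.
Solving the dual: y* = (4, 0, 1).
  dual value b^T y* = 39.
Strong duality: c^T x* = b^T y*. Confirmed.

39


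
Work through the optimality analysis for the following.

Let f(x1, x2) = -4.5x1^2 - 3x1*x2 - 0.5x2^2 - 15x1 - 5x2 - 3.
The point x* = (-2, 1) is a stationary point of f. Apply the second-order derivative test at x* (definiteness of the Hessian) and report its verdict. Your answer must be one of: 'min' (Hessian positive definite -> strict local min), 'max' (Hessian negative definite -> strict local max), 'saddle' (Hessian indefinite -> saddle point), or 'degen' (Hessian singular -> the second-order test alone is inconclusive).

Compute the Hessian H = grad^2 f:
  H = [[-9, -3], [-3, -1]]
Verify stationarity: grad f(x*) = H x* + g = (0, 0).
Eigenvalues of H: -10, 0.
H has a zero eigenvalue (singular; negative semidefinite but not definite), so H is neither positive definite, negative definite, nor indefinite. The second-order test alone is inconclusive -> degen.
(Indeed, f is constant along the null direction of H through x*, so x* is not a strict local extremum.)

degen


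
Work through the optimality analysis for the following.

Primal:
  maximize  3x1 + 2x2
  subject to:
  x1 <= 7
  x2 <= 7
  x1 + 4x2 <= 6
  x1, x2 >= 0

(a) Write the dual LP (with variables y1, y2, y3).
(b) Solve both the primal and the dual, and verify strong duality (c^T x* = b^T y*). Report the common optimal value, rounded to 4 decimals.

The standard primal-dual pair for 'max c^T x s.t. A x <= b, x >= 0' is:
  Dual:  min b^T y  s.t.  A^T y >= c,  y >= 0.

So the dual LP is:
  minimize  7y1 + 7y2 + 6y3
  subject to:
    y1 + y3 >= 3
    y2 + 4y3 >= 2
    y1, y2, y3 >= 0

Solving the primal: x* = (6, 0).
  primal value c^T x* = 18.
Solving the dual: y* = (0, 0, 3).
  dual value b^T y* = 18.
Strong duality: c^T x* = b^T y*. Confirmed.

18


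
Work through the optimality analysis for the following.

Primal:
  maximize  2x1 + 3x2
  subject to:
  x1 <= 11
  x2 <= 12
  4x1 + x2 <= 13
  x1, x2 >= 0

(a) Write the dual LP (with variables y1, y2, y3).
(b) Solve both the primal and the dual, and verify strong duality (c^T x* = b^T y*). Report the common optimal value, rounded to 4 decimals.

The standard primal-dual pair for 'max c^T x s.t. A x <= b, x >= 0' is:
  Dual:  min b^T y  s.t.  A^T y >= c,  y >= 0.

So the dual LP is:
  minimize  11y1 + 12y2 + 13y3
  subject to:
    y1 + 4y3 >= 2
    y2 + y3 >= 3
    y1, y2, y3 >= 0

Solving the primal: x* = (0.25, 12).
  primal value c^T x* = 36.5.
Solving the dual: y* = (0, 2.5, 0.5).
  dual value b^T y* = 36.5.
Strong duality: c^T x* = b^T y*. Confirmed.

36.5


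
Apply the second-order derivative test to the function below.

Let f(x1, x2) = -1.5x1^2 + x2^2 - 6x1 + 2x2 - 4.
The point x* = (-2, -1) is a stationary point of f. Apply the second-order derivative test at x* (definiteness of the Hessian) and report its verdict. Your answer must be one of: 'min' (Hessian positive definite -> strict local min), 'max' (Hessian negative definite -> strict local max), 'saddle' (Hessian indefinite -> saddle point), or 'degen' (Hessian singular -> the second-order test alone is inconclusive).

Compute the Hessian H = grad^2 f:
  H = [[-3, 0], [0, 2]]
Verify stationarity: grad f(x*) = H x* + g = (0, 0).
Eigenvalues of H: -3, 2.
Eigenvalues have mixed signs, so H is indefinite -> x* is a saddle point.

saddle


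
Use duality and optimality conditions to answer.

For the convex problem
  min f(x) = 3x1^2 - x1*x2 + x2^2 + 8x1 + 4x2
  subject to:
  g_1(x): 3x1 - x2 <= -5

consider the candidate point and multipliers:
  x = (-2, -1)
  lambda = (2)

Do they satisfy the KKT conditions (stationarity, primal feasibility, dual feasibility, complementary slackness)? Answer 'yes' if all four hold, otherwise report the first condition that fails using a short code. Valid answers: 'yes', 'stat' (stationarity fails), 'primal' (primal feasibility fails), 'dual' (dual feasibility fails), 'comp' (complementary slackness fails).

Gradient of f: grad f(x) = Q x + c = (-3, 4)
Constraint values g_i(x) = a_i^T x - b_i:
  g_1((-2, -1)) = 0
Stationarity residual: grad f(x) + sum_i lambda_i a_i = (3, 2)
  -> stationarity FAILS
Primal feasibility (all g_i <= 0): OK
Dual feasibility (all lambda_i >= 0): OK
Complementary slackness (lambda_i * g_i(x) = 0 for all i): OK

Verdict: the first failing condition is stationarity -> stat.

stat


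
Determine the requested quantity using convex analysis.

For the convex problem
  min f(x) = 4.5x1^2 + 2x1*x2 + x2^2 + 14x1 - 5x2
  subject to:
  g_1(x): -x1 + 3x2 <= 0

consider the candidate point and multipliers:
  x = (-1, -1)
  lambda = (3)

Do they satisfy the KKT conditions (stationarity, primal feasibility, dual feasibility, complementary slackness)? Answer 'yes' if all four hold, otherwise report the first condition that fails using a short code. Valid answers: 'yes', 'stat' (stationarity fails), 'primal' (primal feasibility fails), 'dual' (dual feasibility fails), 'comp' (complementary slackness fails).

Gradient of f: grad f(x) = Q x + c = (3, -9)
Constraint values g_i(x) = a_i^T x - b_i:
  g_1((-1, -1)) = -2
Stationarity residual: grad f(x) + sum_i lambda_i a_i = (0, 0)
  -> stationarity OK
Primal feasibility (all g_i <= 0): OK
Dual feasibility (all lambda_i >= 0): OK
Complementary slackness (lambda_i * g_i(x) = 0 for all i): FAILS

Verdict: the first failing condition is complementary_slackness -> comp.

comp


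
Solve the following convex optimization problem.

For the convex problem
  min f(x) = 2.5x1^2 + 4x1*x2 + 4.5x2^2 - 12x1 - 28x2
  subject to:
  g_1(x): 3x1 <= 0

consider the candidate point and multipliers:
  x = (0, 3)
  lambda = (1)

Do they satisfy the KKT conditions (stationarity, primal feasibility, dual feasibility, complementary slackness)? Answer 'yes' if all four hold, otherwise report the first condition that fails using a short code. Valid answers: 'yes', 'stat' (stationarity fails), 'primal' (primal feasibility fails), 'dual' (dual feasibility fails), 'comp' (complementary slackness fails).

Gradient of f: grad f(x) = Q x + c = (0, -1)
Constraint values g_i(x) = a_i^T x - b_i:
  g_1((0, 3)) = 0
Stationarity residual: grad f(x) + sum_i lambda_i a_i = (3, -1)
  -> stationarity FAILS
Primal feasibility (all g_i <= 0): OK
Dual feasibility (all lambda_i >= 0): OK
Complementary slackness (lambda_i * g_i(x) = 0 for all i): OK

Verdict: the first failing condition is stationarity -> stat.

stat


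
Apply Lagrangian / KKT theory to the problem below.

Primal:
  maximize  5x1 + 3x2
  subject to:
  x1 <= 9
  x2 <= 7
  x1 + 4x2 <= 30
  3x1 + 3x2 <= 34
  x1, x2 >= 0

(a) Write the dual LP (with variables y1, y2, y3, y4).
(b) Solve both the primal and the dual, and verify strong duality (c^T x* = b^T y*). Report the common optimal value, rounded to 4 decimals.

The standard primal-dual pair for 'max c^T x s.t. A x <= b, x >= 0' is:
  Dual:  min b^T y  s.t.  A^T y >= c,  y >= 0.

So the dual LP is:
  minimize  9y1 + 7y2 + 30y3 + 34y4
  subject to:
    y1 + y3 + 3y4 >= 5
    y2 + 4y3 + 3y4 >= 3
    y1, y2, y3, y4 >= 0

Solving the primal: x* = (9, 2.3333).
  primal value c^T x* = 52.
Solving the dual: y* = (2, 0, 0, 1).
  dual value b^T y* = 52.
Strong duality: c^T x* = b^T y*. Confirmed.

52


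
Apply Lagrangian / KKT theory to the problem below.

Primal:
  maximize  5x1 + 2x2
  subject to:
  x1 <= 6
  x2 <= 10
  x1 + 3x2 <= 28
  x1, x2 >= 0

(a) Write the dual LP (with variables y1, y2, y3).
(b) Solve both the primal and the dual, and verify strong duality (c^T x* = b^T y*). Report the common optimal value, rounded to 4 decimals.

The standard primal-dual pair for 'max c^T x s.t. A x <= b, x >= 0' is:
  Dual:  min b^T y  s.t.  A^T y >= c,  y >= 0.

So the dual LP is:
  minimize  6y1 + 10y2 + 28y3
  subject to:
    y1 + y3 >= 5
    y2 + 3y3 >= 2
    y1, y2, y3 >= 0

Solving the primal: x* = (6, 7.3333).
  primal value c^T x* = 44.6667.
Solving the dual: y* = (4.3333, 0, 0.6667).
  dual value b^T y* = 44.6667.
Strong duality: c^T x* = b^T y*. Confirmed.

44.6667


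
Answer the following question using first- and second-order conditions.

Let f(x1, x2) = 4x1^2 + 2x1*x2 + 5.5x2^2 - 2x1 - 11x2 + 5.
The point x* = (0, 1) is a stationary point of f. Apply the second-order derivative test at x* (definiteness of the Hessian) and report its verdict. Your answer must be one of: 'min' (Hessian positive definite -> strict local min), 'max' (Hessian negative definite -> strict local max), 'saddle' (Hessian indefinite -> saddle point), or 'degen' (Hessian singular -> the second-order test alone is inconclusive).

Compute the Hessian H = grad^2 f:
  H = [[8, 2], [2, 11]]
Verify stationarity: grad f(x*) = H x* + g = (0, 0).
Eigenvalues of H: 7, 12.
Both eigenvalues > 0, so H is positive definite -> x* is a strict local min.

min


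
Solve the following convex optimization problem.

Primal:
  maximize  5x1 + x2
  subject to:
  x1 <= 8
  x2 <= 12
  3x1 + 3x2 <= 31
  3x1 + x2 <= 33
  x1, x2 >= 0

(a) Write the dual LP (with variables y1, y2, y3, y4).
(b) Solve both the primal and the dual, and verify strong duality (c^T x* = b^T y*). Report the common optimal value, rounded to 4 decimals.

The standard primal-dual pair for 'max c^T x s.t. A x <= b, x >= 0' is:
  Dual:  min b^T y  s.t.  A^T y >= c,  y >= 0.

So the dual LP is:
  minimize  8y1 + 12y2 + 31y3 + 33y4
  subject to:
    y1 + 3y3 + 3y4 >= 5
    y2 + 3y3 + y4 >= 1
    y1, y2, y3, y4 >= 0

Solving the primal: x* = (8, 2.3333).
  primal value c^T x* = 42.3333.
Solving the dual: y* = (4, 0, 0.3333, 0).
  dual value b^T y* = 42.3333.
Strong duality: c^T x* = b^T y*. Confirmed.

42.3333


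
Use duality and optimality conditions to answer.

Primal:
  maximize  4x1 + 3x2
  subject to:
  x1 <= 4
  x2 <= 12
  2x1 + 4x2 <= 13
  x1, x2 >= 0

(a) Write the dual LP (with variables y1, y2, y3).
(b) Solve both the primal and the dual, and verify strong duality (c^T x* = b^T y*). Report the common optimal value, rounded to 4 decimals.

The standard primal-dual pair for 'max c^T x s.t. A x <= b, x >= 0' is:
  Dual:  min b^T y  s.t.  A^T y >= c,  y >= 0.

So the dual LP is:
  minimize  4y1 + 12y2 + 13y3
  subject to:
    y1 + 2y3 >= 4
    y2 + 4y3 >= 3
    y1, y2, y3 >= 0

Solving the primal: x* = (4, 1.25).
  primal value c^T x* = 19.75.
Solving the dual: y* = (2.5, 0, 0.75).
  dual value b^T y* = 19.75.
Strong duality: c^T x* = b^T y*. Confirmed.

19.75


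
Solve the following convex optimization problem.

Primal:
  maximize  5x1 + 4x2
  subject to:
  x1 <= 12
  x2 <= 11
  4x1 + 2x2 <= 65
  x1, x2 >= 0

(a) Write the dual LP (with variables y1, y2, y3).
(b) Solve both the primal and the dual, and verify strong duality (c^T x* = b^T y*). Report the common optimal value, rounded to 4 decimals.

The standard primal-dual pair for 'max c^T x s.t. A x <= b, x >= 0' is:
  Dual:  min b^T y  s.t.  A^T y >= c,  y >= 0.

So the dual LP is:
  minimize  12y1 + 11y2 + 65y3
  subject to:
    y1 + 4y3 >= 5
    y2 + 2y3 >= 4
    y1, y2, y3 >= 0

Solving the primal: x* = (10.75, 11).
  primal value c^T x* = 97.75.
Solving the dual: y* = (0, 1.5, 1.25).
  dual value b^T y* = 97.75.
Strong duality: c^T x* = b^T y*. Confirmed.

97.75


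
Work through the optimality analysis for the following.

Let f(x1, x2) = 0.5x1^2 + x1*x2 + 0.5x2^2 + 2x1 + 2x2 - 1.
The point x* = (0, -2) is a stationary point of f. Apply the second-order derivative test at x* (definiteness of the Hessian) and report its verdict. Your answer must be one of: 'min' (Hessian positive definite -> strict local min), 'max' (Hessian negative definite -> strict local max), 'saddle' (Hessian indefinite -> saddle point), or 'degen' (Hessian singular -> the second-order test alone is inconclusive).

Compute the Hessian H = grad^2 f:
  H = [[1, 1], [1, 1]]
Verify stationarity: grad f(x*) = H x* + g = (0, 0).
Eigenvalues of H: 0, 2.
H has a zero eigenvalue (singular; positive semidefinite but not definite), so H is neither positive definite, negative definite, nor indefinite. The second-order test alone is inconclusive -> degen.
(Indeed, f is constant along the null direction of H through x*, so x* is not a strict local extremum.)

degen


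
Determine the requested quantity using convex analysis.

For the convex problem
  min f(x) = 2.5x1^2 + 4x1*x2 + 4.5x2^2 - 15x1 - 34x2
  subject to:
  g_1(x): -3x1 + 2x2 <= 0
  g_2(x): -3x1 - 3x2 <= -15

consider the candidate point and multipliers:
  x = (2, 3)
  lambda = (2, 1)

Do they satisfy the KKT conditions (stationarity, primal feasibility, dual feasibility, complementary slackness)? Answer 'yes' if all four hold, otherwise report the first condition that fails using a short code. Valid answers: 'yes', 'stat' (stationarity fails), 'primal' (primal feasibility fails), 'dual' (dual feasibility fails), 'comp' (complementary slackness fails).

Gradient of f: grad f(x) = Q x + c = (7, 1)
Constraint values g_i(x) = a_i^T x - b_i:
  g_1((2, 3)) = 0
  g_2((2, 3)) = 0
Stationarity residual: grad f(x) + sum_i lambda_i a_i = (-2, 2)
  -> stationarity FAILS
Primal feasibility (all g_i <= 0): OK
Dual feasibility (all lambda_i >= 0): OK
Complementary slackness (lambda_i * g_i(x) = 0 for all i): OK

Verdict: the first failing condition is stationarity -> stat.

stat


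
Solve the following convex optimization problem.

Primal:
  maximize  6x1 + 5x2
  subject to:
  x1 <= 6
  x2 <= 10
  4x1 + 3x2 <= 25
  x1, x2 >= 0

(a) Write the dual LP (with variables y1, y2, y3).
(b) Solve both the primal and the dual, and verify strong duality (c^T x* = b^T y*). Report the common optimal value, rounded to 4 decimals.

The standard primal-dual pair for 'max c^T x s.t. A x <= b, x >= 0' is:
  Dual:  min b^T y  s.t.  A^T y >= c,  y >= 0.

So the dual LP is:
  minimize  6y1 + 10y2 + 25y3
  subject to:
    y1 + 4y3 >= 6
    y2 + 3y3 >= 5
    y1, y2, y3 >= 0

Solving the primal: x* = (0, 8.3333).
  primal value c^T x* = 41.6667.
Solving the dual: y* = (0, 0, 1.6667).
  dual value b^T y* = 41.6667.
Strong duality: c^T x* = b^T y*. Confirmed.

41.6667


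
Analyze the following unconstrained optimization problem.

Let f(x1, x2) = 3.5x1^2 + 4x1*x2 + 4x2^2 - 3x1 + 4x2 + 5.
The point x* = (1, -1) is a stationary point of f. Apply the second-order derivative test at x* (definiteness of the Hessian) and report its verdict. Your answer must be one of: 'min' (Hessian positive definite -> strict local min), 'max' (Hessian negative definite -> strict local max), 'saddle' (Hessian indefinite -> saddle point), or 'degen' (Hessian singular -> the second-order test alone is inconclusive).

Compute the Hessian H = grad^2 f:
  H = [[7, 4], [4, 8]]
Verify stationarity: grad f(x*) = H x* + g = (0, 0).
Eigenvalues of H: 3.4689, 11.5311.
Both eigenvalues > 0, so H is positive definite -> x* is a strict local min.

min


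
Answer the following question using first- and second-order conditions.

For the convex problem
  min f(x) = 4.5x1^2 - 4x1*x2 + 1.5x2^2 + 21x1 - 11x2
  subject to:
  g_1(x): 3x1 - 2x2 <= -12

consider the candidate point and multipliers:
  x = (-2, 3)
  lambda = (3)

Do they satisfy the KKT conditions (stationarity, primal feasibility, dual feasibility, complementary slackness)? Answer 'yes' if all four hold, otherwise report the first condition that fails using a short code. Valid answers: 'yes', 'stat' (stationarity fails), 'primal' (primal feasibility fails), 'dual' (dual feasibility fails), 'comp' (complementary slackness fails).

Gradient of f: grad f(x) = Q x + c = (-9, 6)
Constraint values g_i(x) = a_i^T x - b_i:
  g_1((-2, 3)) = 0
Stationarity residual: grad f(x) + sum_i lambda_i a_i = (0, 0)
  -> stationarity OK
Primal feasibility (all g_i <= 0): OK
Dual feasibility (all lambda_i >= 0): OK
Complementary slackness (lambda_i * g_i(x) = 0 for all i): OK

Verdict: yes, KKT holds.

yes


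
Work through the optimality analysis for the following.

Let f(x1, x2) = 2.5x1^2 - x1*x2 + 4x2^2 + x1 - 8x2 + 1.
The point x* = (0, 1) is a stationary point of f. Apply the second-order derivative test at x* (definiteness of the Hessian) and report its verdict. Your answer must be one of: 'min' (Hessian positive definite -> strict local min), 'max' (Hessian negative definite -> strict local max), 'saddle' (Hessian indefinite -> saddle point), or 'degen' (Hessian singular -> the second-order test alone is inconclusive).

Compute the Hessian H = grad^2 f:
  H = [[5, -1], [-1, 8]]
Verify stationarity: grad f(x*) = H x* + g = (0, 0).
Eigenvalues of H: 4.6972, 8.3028.
Both eigenvalues > 0, so H is positive definite -> x* is a strict local min.

min


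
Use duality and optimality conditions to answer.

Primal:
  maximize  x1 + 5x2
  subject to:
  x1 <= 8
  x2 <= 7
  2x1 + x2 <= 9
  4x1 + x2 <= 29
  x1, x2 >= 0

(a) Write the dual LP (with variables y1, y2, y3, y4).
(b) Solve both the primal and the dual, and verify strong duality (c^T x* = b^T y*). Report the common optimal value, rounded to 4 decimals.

The standard primal-dual pair for 'max c^T x s.t. A x <= b, x >= 0' is:
  Dual:  min b^T y  s.t.  A^T y >= c,  y >= 0.

So the dual LP is:
  minimize  8y1 + 7y2 + 9y3 + 29y4
  subject to:
    y1 + 2y3 + 4y4 >= 1
    y2 + y3 + y4 >= 5
    y1, y2, y3, y4 >= 0

Solving the primal: x* = (1, 7).
  primal value c^T x* = 36.
Solving the dual: y* = (0, 4.5, 0.5, 0).
  dual value b^T y* = 36.
Strong duality: c^T x* = b^T y*. Confirmed.

36


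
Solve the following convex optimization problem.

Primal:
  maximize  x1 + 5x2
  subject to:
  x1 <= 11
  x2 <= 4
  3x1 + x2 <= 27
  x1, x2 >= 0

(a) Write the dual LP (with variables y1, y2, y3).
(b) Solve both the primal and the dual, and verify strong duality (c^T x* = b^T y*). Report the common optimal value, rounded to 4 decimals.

The standard primal-dual pair for 'max c^T x s.t. A x <= b, x >= 0' is:
  Dual:  min b^T y  s.t.  A^T y >= c,  y >= 0.

So the dual LP is:
  minimize  11y1 + 4y2 + 27y3
  subject to:
    y1 + 3y3 >= 1
    y2 + y3 >= 5
    y1, y2, y3 >= 0

Solving the primal: x* = (7.6667, 4).
  primal value c^T x* = 27.6667.
Solving the dual: y* = (0, 4.6667, 0.3333).
  dual value b^T y* = 27.6667.
Strong duality: c^T x* = b^T y*. Confirmed.

27.6667


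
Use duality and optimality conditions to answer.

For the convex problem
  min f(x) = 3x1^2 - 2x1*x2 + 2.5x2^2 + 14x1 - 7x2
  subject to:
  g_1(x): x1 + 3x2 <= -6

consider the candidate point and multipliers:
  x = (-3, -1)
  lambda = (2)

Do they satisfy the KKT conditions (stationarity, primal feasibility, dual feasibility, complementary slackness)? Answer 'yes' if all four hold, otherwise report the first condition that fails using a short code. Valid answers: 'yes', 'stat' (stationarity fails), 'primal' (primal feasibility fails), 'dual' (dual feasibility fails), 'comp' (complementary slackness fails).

Gradient of f: grad f(x) = Q x + c = (-2, -6)
Constraint values g_i(x) = a_i^T x - b_i:
  g_1((-3, -1)) = 0
Stationarity residual: grad f(x) + sum_i lambda_i a_i = (0, 0)
  -> stationarity OK
Primal feasibility (all g_i <= 0): OK
Dual feasibility (all lambda_i >= 0): OK
Complementary slackness (lambda_i * g_i(x) = 0 for all i): OK

Verdict: yes, KKT holds.

yes


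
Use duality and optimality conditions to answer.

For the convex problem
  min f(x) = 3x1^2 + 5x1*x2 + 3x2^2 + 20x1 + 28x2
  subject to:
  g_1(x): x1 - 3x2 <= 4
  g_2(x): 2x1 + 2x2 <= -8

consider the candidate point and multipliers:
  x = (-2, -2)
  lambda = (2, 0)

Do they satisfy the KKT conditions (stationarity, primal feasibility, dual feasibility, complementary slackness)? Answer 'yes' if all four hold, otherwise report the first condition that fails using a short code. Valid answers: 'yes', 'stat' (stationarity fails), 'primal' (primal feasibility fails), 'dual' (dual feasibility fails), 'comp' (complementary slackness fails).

Gradient of f: grad f(x) = Q x + c = (-2, 6)
Constraint values g_i(x) = a_i^T x - b_i:
  g_1((-2, -2)) = 0
  g_2((-2, -2)) = 0
Stationarity residual: grad f(x) + sum_i lambda_i a_i = (0, 0)
  -> stationarity OK
Primal feasibility (all g_i <= 0): OK
Dual feasibility (all lambda_i >= 0): OK
Complementary slackness (lambda_i * g_i(x) = 0 for all i): OK

Verdict: yes, KKT holds.

yes


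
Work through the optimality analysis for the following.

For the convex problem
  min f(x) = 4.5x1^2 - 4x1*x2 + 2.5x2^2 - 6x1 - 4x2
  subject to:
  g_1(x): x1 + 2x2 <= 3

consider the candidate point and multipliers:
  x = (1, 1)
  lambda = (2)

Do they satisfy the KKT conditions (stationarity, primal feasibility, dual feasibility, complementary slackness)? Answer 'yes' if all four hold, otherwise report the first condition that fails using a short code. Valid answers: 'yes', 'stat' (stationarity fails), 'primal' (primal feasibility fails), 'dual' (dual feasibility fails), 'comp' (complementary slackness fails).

Gradient of f: grad f(x) = Q x + c = (-1, -3)
Constraint values g_i(x) = a_i^T x - b_i:
  g_1((1, 1)) = 0
Stationarity residual: grad f(x) + sum_i lambda_i a_i = (1, 1)
  -> stationarity FAILS
Primal feasibility (all g_i <= 0): OK
Dual feasibility (all lambda_i >= 0): OK
Complementary slackness (lambda_i * g_i(x) = 0 for all i): OK

Verdict: the first failing condition is stationarity -> stat.

stat


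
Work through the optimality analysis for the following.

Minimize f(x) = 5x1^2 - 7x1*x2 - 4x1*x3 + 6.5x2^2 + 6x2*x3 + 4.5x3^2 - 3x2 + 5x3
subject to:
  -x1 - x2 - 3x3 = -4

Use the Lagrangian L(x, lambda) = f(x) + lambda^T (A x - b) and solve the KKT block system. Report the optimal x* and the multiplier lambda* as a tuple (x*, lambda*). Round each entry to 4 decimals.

Form the Lagrangian:
  L(x, lambda) = (1/2) x^T Q x + c^T x + lambda^T (A x - b)
Stationarity (grad_x L = 0): Q x + c + A^T lambda = 0.
Primal feasibility: A x = b.

This gives the KKT block system:
  [ Q   A^T ] [ x     ]   [-c ]
  [ A    0  ] [ lambda ] = [ b ]

Solving the linear system:
  x*      = (1.241, 0.894, 0.6217)
  lambda* = (3.6651)
  f(x*)   = 7.5434

x* = (1.241, 0.894, 0.6217), lambda* = (3.6651)


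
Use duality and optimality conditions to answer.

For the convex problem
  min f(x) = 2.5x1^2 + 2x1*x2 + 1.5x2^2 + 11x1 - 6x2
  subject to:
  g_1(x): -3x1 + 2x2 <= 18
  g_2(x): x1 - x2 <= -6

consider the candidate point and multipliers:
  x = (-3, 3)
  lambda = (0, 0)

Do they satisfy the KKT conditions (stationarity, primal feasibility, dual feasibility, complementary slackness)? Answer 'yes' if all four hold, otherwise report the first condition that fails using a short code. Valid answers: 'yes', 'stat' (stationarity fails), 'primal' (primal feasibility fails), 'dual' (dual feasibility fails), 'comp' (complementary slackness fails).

Gradient of f: grad f(x) = Q x + c = (2, -3)
Constraint values g_i(x) = a_i^T x - b_i:
  g_1((-3, 3)) = -3
  g_2((-3, 3)) = 0
Stationarity residual: grad f(x) + sum_i lambda_i a_i = (2, -3)
  -> stationarity FAILS
Primal feasibility (all g_i <= 0): OK
Dual feasibility (all lambda_i >= 0): OK
Complementary slackness (lambda_i * g_i(x) = 0 for all i): OK

Verdict: the first failing condition is stationarity -> stat.

stat


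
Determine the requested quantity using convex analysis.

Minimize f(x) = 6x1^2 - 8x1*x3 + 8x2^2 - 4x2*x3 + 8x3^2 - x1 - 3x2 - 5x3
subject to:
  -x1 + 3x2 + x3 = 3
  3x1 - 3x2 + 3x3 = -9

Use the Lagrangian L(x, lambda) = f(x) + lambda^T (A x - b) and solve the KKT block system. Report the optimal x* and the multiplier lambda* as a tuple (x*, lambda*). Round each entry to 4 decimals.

Form the Lagrangian:
  L(x, lambda) = (1/2) x^T Q x + c^T x + lambda^T (A x - b)
Stationarity (grad_x L = 0): Q x + c + A^T lambda = 0.
Primal feasibility: A x = b.

This gives the KKT block system:
  [ Q   A^T ] [ x     ]   [-c ]
  [ A    0  ] [ lambda ] = [ b ]

Solving the linear system:
  x*      = (-1.4, 0.8, -0.8)
  lambda* = (-0.8, 3.5333)
  f(x*)   = 18.6

x* = (-1.4, 0.8, -0.8), lambda* = (-0.8, 3.5333)


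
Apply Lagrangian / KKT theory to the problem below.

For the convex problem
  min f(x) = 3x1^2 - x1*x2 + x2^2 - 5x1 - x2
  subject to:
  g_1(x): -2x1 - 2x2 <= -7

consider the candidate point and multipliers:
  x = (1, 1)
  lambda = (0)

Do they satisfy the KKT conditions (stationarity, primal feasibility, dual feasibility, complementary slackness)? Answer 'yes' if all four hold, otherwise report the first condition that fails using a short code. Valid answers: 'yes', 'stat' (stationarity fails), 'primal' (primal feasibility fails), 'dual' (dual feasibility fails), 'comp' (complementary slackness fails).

Gradient of f: grad f(x) = Q x + c = (0, 0)
Constraint values g_i(x) = a_i^T x - b_i:
  g_1((1, 1)) = 3
Stationarity residual: grad f(x) + sum_i lambda_i a_i = (0, 0)
  -> stationarity OK
Primal feasibility (all g_i <= 0): FAILS
Dual feasibility (all lambda_i >= 0): OK
Complementary slackness (lambda_i * g_i(x) = 0 for all i): OK

Verdict: the first failing condition is primal_feasibility -> primal.

primal


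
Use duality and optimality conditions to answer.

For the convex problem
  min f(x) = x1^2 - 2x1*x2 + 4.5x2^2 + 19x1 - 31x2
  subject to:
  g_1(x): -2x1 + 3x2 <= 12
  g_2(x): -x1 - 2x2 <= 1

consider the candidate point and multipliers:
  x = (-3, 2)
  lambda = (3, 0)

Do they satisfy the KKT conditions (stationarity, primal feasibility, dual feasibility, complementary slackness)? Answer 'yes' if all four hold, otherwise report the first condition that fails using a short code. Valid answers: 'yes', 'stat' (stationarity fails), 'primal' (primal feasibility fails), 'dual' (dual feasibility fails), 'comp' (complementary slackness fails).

Gradient of f: grad f(x) = Q x + c = (9, -7)
Constraint values g_i(x) = a_i^T x - b_i:
  g_1((-3, 2)) = 0
  g_2((-3, 2)) = -2
Stationarity residual: grad f(x) + sum_i lambda_i a_i = (3, 2)
  -> stationarity FAILS
Primal feasibility (all g_i <= 0): OK
Dual feasibility (all lambda_i >= 0): OK
Complementary slackness (lambda_i * g_i(x) = 0 for all i): OK

Verdict: the first failing condition is stationarity -> stat.

stat


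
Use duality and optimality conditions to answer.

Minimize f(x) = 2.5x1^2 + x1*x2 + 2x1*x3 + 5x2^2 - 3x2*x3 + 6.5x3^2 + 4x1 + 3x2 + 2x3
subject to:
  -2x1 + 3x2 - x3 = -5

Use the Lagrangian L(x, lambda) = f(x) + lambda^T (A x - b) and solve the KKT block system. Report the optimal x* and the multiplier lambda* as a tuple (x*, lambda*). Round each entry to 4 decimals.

Form the Lagrangian:
  L(x, lambda) = (1/2) x^T Q x + c^T x + lambda^T (A x - b)
Stationarity (grad_x L = 0): Q x + c + A^T lambda = 0.
Primal feasibility: A x = b.

This gives the KKT block system:
  [ Q   A^T ] [ x     ]   [-c ]
  [ A    0  ] [ lambda ] = [ b ]

Solving the linear system:
  x*      = (0.7124, -1.3091, -0.3522)
  lambda* = (2.7742)
  f(x*)   = 6.0444

x* = (0.7124, -1.3091, -0.3522), lambda* = (2.7742)


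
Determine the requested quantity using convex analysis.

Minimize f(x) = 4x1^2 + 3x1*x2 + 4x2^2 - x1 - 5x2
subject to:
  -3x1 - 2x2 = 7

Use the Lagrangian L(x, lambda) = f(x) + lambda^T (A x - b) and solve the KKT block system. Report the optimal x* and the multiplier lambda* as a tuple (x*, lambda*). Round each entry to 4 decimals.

Form the Lagrangian:
  L(x, lambda) = (1/2) x^T Q x + c^T x + lambda^T (A x - b)
Stationarity (grad_x L = 0): Q x + c + A^T lambda = 0.
Primal feasibility: A x = b.

This gives the KKT block system:
  [ Q   A^T ] [ x     ]   [-c ]
  [ A    0  ] [ lambda ] = [ b ]

Solving the linear system:
  x*      = (-2.2353, -0.1471)
  lambda* = (-6.4412)
  f(x*)   = 24.0294

x* = (-2.2353, -0.1471), lambda* = (-6.4412)


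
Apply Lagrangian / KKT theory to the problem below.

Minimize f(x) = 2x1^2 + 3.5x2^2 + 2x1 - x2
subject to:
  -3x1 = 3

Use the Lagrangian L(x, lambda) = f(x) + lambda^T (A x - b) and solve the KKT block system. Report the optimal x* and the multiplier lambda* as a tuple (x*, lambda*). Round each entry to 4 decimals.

Form the Lagrangian:
  L(x, lambda) = (1/2) x^T Q x + c^T x + lambda^T (A x - b)
Stationarity (grad_x L = 0): Q x + c + A^T lambda = 0.
Primal feasibility: A x = b.

This gives the KKT block system:
  [ Q   A^T ] [ x     ]   [-c ]
  [ A    0  ] [ lambda ] = [ b ]

Solving the linear system:
  x*      = (-1, 0.1429)
  lambda* = (-0.6667)
  f(x*)   = -0.0714

x* = (-1, 0.1429), lambda* = (-0.6667)


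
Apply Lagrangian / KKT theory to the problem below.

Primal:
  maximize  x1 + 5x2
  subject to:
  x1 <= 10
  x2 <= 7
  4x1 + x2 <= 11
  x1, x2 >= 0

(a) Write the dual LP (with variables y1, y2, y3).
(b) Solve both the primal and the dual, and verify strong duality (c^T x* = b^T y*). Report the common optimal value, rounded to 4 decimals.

The standard primal-dual pair for 'max c^T x s.t. A x <= b, x >= 0' is:
  Dual:  min b^T y  s.t.  A^T y >= c,  y >= 0.

So the dual LP is:
  minimize  10y1 + 7y2 + 11y3
  subject to:
    y1 + 4y3 >= 1
    y2 + y3 >= 5
    y1, y2, y3 >= 0

Solving the primal: x* = (1, 7).
  primal value c^T x* = 36.
Solving the dual: y* = (0, 4.75, 0.25).
  dual value b^T y* = 36.
Strong duality: c^T x* = b^T y*. Confirmed.

36


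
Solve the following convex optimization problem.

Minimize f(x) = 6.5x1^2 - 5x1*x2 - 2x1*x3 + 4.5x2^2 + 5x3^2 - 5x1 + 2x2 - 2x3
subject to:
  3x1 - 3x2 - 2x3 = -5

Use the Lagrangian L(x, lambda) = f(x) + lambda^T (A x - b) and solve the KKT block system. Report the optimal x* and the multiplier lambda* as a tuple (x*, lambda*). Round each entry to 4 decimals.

Form the Lagrangian:
  L(x, lambda) = (1/2) x^T Q x + c^T x + lambda^T (A x - b)
Stationarity (grad_x L = 0): Q x + c + A^T lambda = 0.
Primal feasibility: A x = b.

This gives the KKT block system:
  [ Q   A^T ] [ x     ]   [-c ]
  [ A    0  ] [ lambda ] = [ b ]

Solving the linear system:
  x*      = (0.0745, 1.0897, 0.9772)
  lambda* = (3.8116)
  f(x*)   = 9.4552

x* = (0.0745, 1.0897, 0.9772), lambda* = (3.8116)
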